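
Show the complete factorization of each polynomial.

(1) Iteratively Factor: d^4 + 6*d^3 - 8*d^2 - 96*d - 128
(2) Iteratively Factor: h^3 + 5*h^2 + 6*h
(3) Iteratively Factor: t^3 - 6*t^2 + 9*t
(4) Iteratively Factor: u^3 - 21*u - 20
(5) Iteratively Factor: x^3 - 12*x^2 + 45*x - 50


(1) = (d + 4)*(d^3 + 2*d^2 - 16*d - 32) = (d + 2)*(d + 4)*(d^2 - 16) = (d - 4)*(d + 2)*(d + 4)*(d + 4)
(2) = (h)*(h^2 + 5*h + 6) = h*(h + 3)*(h + 2)
(3) = (t - 3)*(t^2 - 3*t) = t*(t - 3)*(t - 3)
(4) = (u + 1)*(u^2 - u - 20) = (u + 1)*(u + 4)*(u - 5)
(5) = (x - 5)*(x^2 - 7*x + 10) = (x - 5)*(x - 2)*(x - 5)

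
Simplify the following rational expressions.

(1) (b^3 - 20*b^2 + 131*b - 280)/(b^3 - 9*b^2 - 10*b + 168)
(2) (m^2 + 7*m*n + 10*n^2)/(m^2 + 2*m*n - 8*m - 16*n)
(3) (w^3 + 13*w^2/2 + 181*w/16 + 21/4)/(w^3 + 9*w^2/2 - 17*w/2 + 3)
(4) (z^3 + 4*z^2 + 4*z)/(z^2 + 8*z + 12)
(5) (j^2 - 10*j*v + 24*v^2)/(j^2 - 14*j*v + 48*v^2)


(1) = (b^2 - 13*b + 40)/(b^2 - 2*b - 24)
(2) = (m + 5*n)/(m - 8)
(3) = (16*w^3 + 104*w^2 + 181*w + 84)/(16*w^3 + 72*w^2 - 136*w + 48)
(4) = (z^2 + 2*z)/(z + 6)
(5) = (-j + 4*v)/(-j + 8*v)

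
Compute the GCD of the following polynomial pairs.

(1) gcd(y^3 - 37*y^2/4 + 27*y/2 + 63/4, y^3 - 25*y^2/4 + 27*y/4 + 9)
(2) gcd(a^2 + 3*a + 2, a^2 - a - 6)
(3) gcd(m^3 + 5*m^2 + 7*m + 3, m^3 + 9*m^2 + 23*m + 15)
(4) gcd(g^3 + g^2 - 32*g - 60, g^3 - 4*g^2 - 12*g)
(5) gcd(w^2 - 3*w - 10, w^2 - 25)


(1) = y^2 - 9*y/4 - 9/4
(2) = a + 2
(3) = m^2 + 4*m + 3
(4) = gcd((g - 6)*(g + 2)*(g + 5), g*(g - 6)*(g + 2)) = g^2 - 4*g - 12
(5) = w - 5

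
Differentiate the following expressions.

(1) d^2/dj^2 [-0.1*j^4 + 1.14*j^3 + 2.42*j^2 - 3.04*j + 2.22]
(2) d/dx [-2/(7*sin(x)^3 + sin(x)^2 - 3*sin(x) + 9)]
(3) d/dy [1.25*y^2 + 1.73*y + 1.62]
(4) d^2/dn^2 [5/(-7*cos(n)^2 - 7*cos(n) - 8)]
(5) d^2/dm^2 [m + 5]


(1) = -1.2*j^2 + 6.84*j + 4.84
(2) = 2*(21*sin(x)^2 + 2*sin(x) - 3)*cos(x)/(7*sin(x)^3 + sin(x)^2 - 3*sin(x) + 9)^2
(3) = 2.5*y + 1.73
(4) = 35*(28*sin(n)^4 + 11*sin(n)^2 - 137*cos(n)/4 + 21*cos(3*n)/4 - 37)/(-7*sin(n)^2 + 7*cos(n) + 15)^3
(5) = 0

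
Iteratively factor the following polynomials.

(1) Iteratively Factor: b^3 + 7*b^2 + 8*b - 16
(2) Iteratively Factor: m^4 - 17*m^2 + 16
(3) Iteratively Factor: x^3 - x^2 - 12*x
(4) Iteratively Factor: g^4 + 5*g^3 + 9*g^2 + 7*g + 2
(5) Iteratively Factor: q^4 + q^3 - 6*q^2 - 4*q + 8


(1) = (b + 4)*(b^2 + 3*b - 4) = (b + 4)^2*(b - 1)
(2) = (m - 4)*(m^3 + 4*m^2 - m - 4) = (m - 4)*(m + 1)*(m^2 + 3*m - 4) = (m - 4)*(m + 1)*(m + 4)*(m - 1)
(3) = (x - 4)*(x^2 + 3*x) = x*(x - 4)*(x + 3)
(4) = (g + 1)*(g^3 + 4*g^2 + 5*g + 2) = (g + 1)^2*(g^2 + 3*g + 2) = (g + 1)^3*(g + 2)
(5) = (q - 1)*(q^3 + 2*q^2 - 4*q - 8) = (q - 1)*(q + 2)*(q^2 - 4) = (q - 1)*(q + 2)^2*(q - 2)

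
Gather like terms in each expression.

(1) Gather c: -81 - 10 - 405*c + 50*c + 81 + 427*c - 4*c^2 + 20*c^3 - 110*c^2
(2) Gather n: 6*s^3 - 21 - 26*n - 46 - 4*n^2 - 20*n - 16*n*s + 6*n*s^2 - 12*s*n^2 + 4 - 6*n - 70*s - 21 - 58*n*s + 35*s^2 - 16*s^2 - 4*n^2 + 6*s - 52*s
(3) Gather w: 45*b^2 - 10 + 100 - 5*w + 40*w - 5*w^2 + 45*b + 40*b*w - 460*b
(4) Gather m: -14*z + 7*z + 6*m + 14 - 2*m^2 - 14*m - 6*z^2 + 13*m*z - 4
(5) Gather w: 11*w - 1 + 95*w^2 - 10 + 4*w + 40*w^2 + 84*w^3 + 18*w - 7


(1) = 20*c^3 - 114*c^2 + 72*c - 10
(2) = n^2*(-12*s - 8) + n*(6*s^2 - 74*s - 52) + 6*s^3 + 19*s^2 - 116*s - 84
(3) = 45*b^2 - 415*b - 5*w^2 + w*(40*b + 35) + 90
(4) = -2*m^2 + m*(13*z - 8) - 6*z^2 - 7*z + 10
(5) = 84*w^3 + 135*w^2 + 33*w - 18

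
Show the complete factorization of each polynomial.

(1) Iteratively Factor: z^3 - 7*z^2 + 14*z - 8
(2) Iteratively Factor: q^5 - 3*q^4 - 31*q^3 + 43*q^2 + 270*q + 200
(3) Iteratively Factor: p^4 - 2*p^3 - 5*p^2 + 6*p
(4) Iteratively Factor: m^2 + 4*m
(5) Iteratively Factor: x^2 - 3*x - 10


(1) = (z - 1)*(z^2 - 6*z + 8) = (z - 2)*(z - 1)*(z - 4)
(2) = (q + 1)*(q^4 - 4*q^3 - 27*q^2 + 70*q + 200) = (q - 5)*(q + 1)*(q^3 + q^2 - 22*q - 40) = (q - 5)*(q + 1)*(q + 2)*(q^2 - q - 20) = (q - 5)*(q + 1)*(q + 2)*(q + 4)*(q - 5)
(3) = (p - 3)*(p^3 + p^2 - 2*p) = (p - 3)*(p + 2)*(p^2 - p) = (p - 3)*(p - 1)*(p + 2)*(p)
(4) = (m + 4)*(m)
(5) = (x + 2)*(x - 5)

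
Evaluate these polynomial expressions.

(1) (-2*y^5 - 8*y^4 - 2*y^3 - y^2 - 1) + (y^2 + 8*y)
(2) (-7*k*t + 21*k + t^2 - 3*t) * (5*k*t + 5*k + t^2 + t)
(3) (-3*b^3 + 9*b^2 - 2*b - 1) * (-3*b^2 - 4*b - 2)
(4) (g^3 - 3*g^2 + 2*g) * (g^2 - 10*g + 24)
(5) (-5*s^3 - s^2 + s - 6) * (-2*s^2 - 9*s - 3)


(1) = -2*y^5 - 8*y^4 - 2*y^3 + 8*y - 1
(2) = -35*k^2*t^2 + 70*k^2*t + 105*k^2 - 2*k*t^3 + 4*k*t^2 + 6*k*t + t^4 - 2*t^3 - 3*t^2
(3) = 9*b^5 - 15*b^4 - 24*b^3 - 7*b^2 + 8*b + 2
(4) = g^5 - 13*g^4 + 56*g^3 - 92*g^2 + 48*g
(5) = 10*s^5 + 47*s^4 + 22*s^3 + 6*s^2 + 51*s + 18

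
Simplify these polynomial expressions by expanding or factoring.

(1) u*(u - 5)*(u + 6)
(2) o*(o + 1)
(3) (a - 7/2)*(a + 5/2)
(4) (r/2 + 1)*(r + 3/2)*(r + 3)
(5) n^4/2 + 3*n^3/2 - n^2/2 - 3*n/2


(1) = u^3 + u^2 - 30*u
(2) = o^2 + o
(3) = a^2 - a - 35/4
(4) = r^3/2 + 13*r^2/4 + 27*r/4 + 9/2
(5) = n*(n/2 + 1/2)*(n - 1)*(n + 3)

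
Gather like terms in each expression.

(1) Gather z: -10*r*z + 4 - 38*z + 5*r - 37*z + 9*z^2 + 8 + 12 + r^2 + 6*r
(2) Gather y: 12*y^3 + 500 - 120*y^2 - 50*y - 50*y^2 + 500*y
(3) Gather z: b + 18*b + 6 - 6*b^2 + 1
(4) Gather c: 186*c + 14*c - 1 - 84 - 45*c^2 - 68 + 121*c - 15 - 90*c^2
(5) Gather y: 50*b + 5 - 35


(1) = r^2 + 11*r + 9*z^2 + z*(-10*r - 75) + 24
(2) = 12*y^3 - 170*y^2 + 450*y + 500
(3) = -6*b^2 + 19*b + 7
(4) = -135*c^2 + 321*c - 168
(5) = 50*b - 30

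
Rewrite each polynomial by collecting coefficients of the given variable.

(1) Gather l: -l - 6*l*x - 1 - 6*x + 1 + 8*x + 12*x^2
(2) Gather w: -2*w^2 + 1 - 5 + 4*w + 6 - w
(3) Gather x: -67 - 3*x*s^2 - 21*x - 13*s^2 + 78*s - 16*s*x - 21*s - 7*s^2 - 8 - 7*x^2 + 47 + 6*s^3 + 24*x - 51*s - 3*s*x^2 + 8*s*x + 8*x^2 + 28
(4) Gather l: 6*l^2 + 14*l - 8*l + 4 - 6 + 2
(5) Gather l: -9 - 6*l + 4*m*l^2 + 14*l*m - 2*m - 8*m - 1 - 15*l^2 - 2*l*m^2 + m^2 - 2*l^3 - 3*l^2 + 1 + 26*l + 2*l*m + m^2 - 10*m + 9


(1) = l*(-6*x - 1) + 12*x^2 + 2*x
(2) = -2*w^2 + 3*w + 2
(3) = 6*s^3 - 20*s^2 + 6*s + x^2*(1 - 3*s) + x*(-3*s^2 - 8*s + 3)
(4) = 6*l^2 + 6*l
(5) = -2*l^3 + l^2*(4*m - 18) + l*(-2*m^2 + 16*m + 20) + 2*m^2 - 20*m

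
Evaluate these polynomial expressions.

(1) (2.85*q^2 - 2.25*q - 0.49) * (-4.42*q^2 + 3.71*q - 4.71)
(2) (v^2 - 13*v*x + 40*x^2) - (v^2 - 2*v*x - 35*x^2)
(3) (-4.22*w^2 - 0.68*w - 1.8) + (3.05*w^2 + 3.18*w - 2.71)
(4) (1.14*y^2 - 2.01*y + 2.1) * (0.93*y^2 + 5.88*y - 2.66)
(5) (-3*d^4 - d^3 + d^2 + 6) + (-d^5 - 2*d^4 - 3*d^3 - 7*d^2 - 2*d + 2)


(1) = -12.597*q^4 + 20.5185*q^3 - 19.6052*q^2 + 8.7796*q + 2.3079
(2) = -11*v*x + 75*x^2
(3) = -1.17*w^2 + 2.5*w - 4.51
(4) = 1.0602*y^4 + 4.8339*y^3 - 12.8982*y^2 + 17.6946*y - 5.586
(5) = -d^5 - 5*d^4 - 4*d^3 - 6*d^2 - 2*d + 8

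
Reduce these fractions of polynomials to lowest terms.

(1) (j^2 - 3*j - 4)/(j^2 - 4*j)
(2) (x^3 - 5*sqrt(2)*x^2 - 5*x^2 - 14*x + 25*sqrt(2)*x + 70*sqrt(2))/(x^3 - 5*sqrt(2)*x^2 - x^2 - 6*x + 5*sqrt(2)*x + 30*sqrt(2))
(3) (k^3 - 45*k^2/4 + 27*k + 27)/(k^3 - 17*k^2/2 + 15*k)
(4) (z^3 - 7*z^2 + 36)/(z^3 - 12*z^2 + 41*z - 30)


(1) = (j + 1)/j
(2) = (x - 7)/(x - 3)
(3) = (4*k^2 - 21*k - 18)/(4*k^2 - 10*k)
(4) = (z^2 - z - 6)/(z^2 - 6*z + 5)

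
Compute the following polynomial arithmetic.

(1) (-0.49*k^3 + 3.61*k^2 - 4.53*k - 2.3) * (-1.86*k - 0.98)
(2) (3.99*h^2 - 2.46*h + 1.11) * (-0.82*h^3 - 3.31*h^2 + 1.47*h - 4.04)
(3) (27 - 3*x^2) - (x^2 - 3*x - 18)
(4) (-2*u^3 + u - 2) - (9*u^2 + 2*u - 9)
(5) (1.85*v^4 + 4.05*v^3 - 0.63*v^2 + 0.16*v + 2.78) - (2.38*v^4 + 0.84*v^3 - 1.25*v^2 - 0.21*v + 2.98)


(1) = 0.9114*k^4 - 6.2344*k^3 + 4.888*k^2 + 8.7174*k + 2.254
(2) = -3.2718*h^5 - 11.1897*h^4 + 13.0977*h^3 - 23.4099*h^2 + 11.5701*h - 4.4844
(3) = -4*x^2 + 3*x + 45
(4) = -2*u^3 - 9*u^2 - u + 7
(5) = -0.53*v^4 + 3.21*v^3 + 0.62*v^2 + 0.37*v - 0.2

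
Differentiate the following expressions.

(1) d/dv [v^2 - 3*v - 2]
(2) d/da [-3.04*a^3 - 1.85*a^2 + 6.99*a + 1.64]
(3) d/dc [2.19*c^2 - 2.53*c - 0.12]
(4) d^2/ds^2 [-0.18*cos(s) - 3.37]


(1) = 2*v - 3
(2) = -9.12*a^2 - 3.7*a + 6.99
(3) = 4.38*c - 2.53
(4) = 0.18*cos(s)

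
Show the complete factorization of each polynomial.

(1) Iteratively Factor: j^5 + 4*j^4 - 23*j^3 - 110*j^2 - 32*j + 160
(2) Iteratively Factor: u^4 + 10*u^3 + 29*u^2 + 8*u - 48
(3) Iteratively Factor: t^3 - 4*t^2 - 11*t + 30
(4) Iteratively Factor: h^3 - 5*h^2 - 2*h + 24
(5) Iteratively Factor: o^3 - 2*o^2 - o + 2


(1) = (j - 1)*(j^4 + 5*j^3 - 18*j^2 - 128*j - 160) = (j - 1)*(j + 4)*(j^3 + j^2 - 22*j - 40) = (j - 1)*(j + 2)*(j + 4)*(j^2 - j - 20) = (j - 1)*(j + 2)*(j + 4)^2*(j - 5)
(2) = (u + 4)*(u^3 + 6*u^2 + 5*u - 12) = (u - 1)*(u + 4)*(u^2 + 7*u + 12) = (u - 1)*(u + 3)*(u + 4)*(u + 4)
(3) = (t + 3)*(t^2 - 7*t + 10) = (t - 2)*(t + 3)*(t - 5)
(4) = (h - 4)*(h^2 - h - 6) = (h - 4)*(h - 3)*(h + 2)
(5) = (o - 1)*(o^2 - o - 2) = (o - 2)*(o - 1)*(o + 1)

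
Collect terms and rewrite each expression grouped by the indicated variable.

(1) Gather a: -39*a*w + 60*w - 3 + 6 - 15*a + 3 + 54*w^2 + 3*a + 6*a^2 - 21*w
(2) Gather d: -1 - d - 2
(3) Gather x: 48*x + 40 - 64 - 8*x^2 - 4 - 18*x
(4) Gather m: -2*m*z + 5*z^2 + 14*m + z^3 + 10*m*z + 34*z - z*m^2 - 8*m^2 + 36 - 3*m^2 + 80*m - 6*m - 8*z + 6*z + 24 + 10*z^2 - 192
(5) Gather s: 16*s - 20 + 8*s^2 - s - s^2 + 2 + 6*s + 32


(1) = 6*a^2 + a*(-39*w - 12) + 54*w^2 + 39*w + 6
(2) = -d - 3
(3) = -8*x^2 + 30*x - 28
(4) = m^2*(-z - 11) + m*(8*z + 88) + z^3 + 15*z^2 + 32*z - 132
(5) = 7*s^2 + 21*s + 14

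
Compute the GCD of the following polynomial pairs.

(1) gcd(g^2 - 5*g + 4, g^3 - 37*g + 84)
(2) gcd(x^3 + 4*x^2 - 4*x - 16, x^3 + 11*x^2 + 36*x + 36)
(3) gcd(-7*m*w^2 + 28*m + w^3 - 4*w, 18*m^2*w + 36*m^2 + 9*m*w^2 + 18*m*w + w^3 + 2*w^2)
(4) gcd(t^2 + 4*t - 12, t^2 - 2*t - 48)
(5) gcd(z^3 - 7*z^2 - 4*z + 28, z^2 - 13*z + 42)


(1) = gcd((g - 4)*(g - 1), (g - 4)*(g - 3)*(g + 7)) = g - 4
(2) = gcd((x - 2)*(x + 2)*(x + 4), (x + 2)*(x + 3)*(x + 6)) = x + 2
(3) = gcd((-7*m + w)*(w - 2)*(w + 2), (3*m + w)*(6*m + w)*(w + 2)) = w + 2
(4) = gcd((t - 2)*(t + 6), (t - 8)*(t + 6)) = t + 6
(5) = gcd((z - 7)*(z - 2)*(z + 2), (z - 7)*(z - 6)) = z - 7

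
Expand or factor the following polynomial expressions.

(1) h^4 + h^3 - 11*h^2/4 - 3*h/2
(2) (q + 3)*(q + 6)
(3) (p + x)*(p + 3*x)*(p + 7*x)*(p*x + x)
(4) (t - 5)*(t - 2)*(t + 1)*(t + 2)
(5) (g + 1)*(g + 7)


(1) = h*(h - 3/2)*(h + 1/2)*(h + 2)
(2) = q^2 + 9*q + 18
(3) = p^4*x + 11*p^3*x^2 + p^3*x + 31*p^2*x^3 + 11*p^2*x^2 + 21*p*x^4 + 31*p*x^3 + 21*x^4
(4) = t^4 - 4*t^3 - 9*t^2 + 16*t + 20
(5) = g^2 + 8*g + 7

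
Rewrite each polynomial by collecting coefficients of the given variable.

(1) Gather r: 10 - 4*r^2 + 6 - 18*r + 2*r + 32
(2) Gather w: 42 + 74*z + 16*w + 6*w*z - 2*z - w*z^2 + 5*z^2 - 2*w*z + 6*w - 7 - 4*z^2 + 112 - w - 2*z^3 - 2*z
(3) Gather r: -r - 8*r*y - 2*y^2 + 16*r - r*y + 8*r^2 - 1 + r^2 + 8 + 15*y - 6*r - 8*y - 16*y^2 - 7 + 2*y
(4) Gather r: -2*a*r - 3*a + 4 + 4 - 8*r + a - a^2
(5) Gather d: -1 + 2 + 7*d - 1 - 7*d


(1) = -4*r^2 - 16*r + 48
(2) = w*(-z^2 + 4*z + 21) - 2*z^3 + z^2 + 70*z + 147
(3) = 9*r^2 + r*(9 - 9*y) - 18*y^2 + 9*y
(4) = -a^2 - 2*a + r*(-2*a - 8) + 8
(5) = 0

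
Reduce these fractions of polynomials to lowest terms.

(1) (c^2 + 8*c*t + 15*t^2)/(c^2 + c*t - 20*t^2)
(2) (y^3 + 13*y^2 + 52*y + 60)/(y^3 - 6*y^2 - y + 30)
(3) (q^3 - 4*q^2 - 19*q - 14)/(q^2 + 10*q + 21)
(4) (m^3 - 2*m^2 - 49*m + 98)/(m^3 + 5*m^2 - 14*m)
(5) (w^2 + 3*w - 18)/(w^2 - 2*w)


(1) = (-c - 3*t)/(-c + 4*t)
(2) = (y^2 + 11*y + 30)/(y^2 - 8*y + 15)
(3) = (q^3 - 4*q^2 - 19*q - 14)/(q^2 + 10*q + 21)
(4) = (m - 7)/m
(5) = (w^2 + 3*w - 18)/(w^2 - 2*w)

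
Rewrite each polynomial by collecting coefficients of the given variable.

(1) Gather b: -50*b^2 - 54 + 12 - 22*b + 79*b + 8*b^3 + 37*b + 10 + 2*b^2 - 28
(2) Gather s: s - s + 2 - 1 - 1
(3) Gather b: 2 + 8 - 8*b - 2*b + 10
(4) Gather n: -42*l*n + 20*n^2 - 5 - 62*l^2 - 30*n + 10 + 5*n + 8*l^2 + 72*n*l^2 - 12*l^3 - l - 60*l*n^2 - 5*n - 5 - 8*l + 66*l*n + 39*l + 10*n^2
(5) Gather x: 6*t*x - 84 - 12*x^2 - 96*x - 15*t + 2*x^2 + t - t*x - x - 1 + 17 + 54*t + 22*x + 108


(1) = 8*b^3 - 48*b^2 + 94*b - 60
(2) = 0
(3) = 20 - 10*b
(4) = -12*l^3 - 54*l^2 + 30*l + n^2*(30 - 60*l) + n*(72*l^2 + 24*l - 30)
(5) = 40*t - 10*x^2 + x*(5*t - 75) + 40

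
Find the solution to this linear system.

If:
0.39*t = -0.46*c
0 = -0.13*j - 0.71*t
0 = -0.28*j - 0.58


Then:
c = -0.32
j = -2.07
t = 0.38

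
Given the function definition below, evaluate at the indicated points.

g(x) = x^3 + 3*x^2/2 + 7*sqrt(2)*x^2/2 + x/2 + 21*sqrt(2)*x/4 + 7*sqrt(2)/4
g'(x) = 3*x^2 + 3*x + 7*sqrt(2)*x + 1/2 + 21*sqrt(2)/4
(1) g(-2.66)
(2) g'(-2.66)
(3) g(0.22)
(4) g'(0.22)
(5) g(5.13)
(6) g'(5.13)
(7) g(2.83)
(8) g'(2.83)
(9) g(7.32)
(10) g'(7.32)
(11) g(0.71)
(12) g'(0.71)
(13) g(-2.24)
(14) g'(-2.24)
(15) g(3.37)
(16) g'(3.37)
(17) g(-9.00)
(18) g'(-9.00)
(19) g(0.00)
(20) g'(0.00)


(1) = 8.21
(2) = -5.16
(3) = 4.54
(4) = 10.91
(5) = 347.87
(6) = 153.05
(7) = 99.22
(8) = 68.46
(9) = 798.30
(10) = 263.10
(11) = 11.71
(12) = 18.60
(13) = 5.85
(14) = -5.92
(15) = 140.70
(16) = 85.47
(17) = -275.42
(18) = 134.83
(19) = 2.47
(20) = 7.92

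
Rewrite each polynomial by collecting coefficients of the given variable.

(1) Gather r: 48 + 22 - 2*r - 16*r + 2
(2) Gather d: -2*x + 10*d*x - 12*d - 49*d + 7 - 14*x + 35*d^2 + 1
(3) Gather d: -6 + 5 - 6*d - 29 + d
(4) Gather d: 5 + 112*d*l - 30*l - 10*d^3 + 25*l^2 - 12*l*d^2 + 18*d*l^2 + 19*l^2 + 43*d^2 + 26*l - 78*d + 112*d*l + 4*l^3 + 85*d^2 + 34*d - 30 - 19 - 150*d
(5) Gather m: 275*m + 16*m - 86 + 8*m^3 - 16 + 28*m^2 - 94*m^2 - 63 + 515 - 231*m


(1) = 72 - 18*r
(2) = 35*d^2 + d*(10*x - 61) - 16*x + 8
(3) = -5*d - 30
(4) = -10*d^3 + d^2*(128 - 12*l) + d*(18*l^2 + 224*l - 194) + 4*l^3 + 44*l^2 - 4*l - 44
(5) = 8*m^3 - 66*m^2 + 60*m + 350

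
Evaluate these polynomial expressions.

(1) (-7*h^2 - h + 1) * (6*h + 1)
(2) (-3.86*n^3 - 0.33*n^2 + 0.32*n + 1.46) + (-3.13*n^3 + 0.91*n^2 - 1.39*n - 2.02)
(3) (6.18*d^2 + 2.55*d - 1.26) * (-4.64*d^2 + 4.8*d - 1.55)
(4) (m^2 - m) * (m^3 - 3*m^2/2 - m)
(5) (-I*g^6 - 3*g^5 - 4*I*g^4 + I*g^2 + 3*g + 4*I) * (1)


(1) = -42*h^3 - 13*h^2 + 5*h + 1
(2) = -6.99*n^3 + 0.58*n^2 - 1.07*n - 0.56
(3) = -28.6752*d^4 + 17.832*d^3 + 8.5074*d^2 - 10.0005*d + 1.953
(4) = m^5 - 5*m^4/2 + m^3/2 + m^2
(5) = -I*g^6 - 3*g^5 - 4*I*g^4 + I*g^2 + 3*g + 4*I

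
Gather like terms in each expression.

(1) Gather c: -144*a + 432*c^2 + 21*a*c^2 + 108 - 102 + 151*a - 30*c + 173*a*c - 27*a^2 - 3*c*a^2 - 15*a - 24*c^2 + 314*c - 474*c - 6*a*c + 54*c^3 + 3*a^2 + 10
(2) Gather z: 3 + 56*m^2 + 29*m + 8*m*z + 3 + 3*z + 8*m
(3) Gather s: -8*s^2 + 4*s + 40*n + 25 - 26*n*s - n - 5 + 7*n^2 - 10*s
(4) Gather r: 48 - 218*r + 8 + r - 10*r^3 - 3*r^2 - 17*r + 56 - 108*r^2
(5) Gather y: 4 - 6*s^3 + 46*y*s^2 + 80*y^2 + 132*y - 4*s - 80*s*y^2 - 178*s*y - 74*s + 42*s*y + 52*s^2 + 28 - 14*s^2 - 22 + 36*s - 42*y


(1) = -24*a^2 - 8*a + 54*c^3 + c^2*(21*a + 408) + c*(-3*a^2 + 167*a - 190) + 16
(2) = 56*m^2 + 37*m + z*(8*m + 3) + 6
(3) = 7*n^2 + 39*n - 8*s^2 + s*(-26*n - 6) + 20
(4) = -10*r^3 - 111*r^2 - 234*r + 112
(5) = -6*s^3 + 38*s^2 - 42*s + y^2*(80 - 80*s) + y*(46*s^2 - 136*s + 90) + 10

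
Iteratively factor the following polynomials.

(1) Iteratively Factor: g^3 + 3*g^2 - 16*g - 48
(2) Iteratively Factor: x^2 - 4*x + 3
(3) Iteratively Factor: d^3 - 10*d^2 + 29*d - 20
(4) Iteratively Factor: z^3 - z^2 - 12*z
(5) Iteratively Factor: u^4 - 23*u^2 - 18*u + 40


(1) = (g - 4)*(g^2 + 7*g + 12) = (g - 4)*(g + 3)*(g + 4)
(2) = (x - 3)*(x - 1)
(3) = (d - 5)*(d^2 - 5*d + 4) = (d - 5)*(d - 4)*(d - 1)
(4) = (z)*(z^2 - z - 12) = z*(z + 3)*(z - 4)
(5) = (u - 1)*(u^3 + u^2 - 22*u - 40) = (u - 1)*(u + 2)*(u^2 - u - 20) = (u - 1)*(u + 2)*(u + 4)*(u - 5)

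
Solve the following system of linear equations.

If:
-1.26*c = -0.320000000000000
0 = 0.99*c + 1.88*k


Then:
c = 0.25
k = -0.13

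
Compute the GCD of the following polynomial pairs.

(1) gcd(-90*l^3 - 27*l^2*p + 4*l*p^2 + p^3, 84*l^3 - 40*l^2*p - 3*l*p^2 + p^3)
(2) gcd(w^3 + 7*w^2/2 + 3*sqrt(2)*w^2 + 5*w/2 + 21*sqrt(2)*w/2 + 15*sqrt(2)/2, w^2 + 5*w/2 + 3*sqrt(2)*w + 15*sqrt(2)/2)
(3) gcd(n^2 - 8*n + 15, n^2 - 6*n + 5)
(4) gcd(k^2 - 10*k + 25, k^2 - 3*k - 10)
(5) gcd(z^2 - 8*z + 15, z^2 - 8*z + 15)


(1) = gcd((-5*l + p)*(3*l + p)*(6*l + p), (-7*l + p)*(-2*l + p)*(6*l + p)) = 6*l + p
(2) = w^2 + w*(5/2 + 3*sqrt(2)) + 15*sqrt(2)/2
(3) = n - 5
(4) = k - 5
(5) = z^2 - 8*z + 15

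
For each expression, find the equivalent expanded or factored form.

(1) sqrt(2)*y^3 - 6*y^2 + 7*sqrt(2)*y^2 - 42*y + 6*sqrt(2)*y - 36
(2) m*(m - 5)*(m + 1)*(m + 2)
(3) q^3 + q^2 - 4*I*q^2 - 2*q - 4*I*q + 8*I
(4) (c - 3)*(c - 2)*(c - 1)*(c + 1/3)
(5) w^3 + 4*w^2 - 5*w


(1) = (y + 6)*(y - 3*sqrt(2))*(sqrt(2)*y + sqrt(2))
(2) = m^4 - 2*m^3 - 13*m^2 - 10*m
(3) = (q - 1)*(q + 2)*(q - 4*I)
(4) = c^4 - 17*c^3/3 + 9*c^2 - 7*c/3 - 2
(5) = w*(w - 1)*(w + 5)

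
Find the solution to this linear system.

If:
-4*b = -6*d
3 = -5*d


Then:
b = -9/10
d = -3/5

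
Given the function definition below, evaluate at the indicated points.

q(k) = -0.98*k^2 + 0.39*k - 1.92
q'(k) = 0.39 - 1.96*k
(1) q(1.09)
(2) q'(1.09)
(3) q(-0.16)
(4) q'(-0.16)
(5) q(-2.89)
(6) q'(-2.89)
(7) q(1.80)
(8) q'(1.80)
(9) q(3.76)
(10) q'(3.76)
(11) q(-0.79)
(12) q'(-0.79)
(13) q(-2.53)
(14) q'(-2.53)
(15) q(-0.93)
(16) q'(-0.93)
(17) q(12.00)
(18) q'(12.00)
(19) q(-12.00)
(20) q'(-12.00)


(1) = -2.66
(2) = -1.75
(3) = -2.01
(4) = 0.70
(5) = -11.23
(6) = 6.05
(7) = -4.39
(8) = -3.14
(9) = -14.31
(10) = -6.98
(11) = -2.84
(12) = 1.94
(13) = -9.18
(14) = 5.35
(15) = -3.13
(16) = 2.21
(17) = -138.36
(18) = -23.13
(19) = -147.72
(20) = 23.91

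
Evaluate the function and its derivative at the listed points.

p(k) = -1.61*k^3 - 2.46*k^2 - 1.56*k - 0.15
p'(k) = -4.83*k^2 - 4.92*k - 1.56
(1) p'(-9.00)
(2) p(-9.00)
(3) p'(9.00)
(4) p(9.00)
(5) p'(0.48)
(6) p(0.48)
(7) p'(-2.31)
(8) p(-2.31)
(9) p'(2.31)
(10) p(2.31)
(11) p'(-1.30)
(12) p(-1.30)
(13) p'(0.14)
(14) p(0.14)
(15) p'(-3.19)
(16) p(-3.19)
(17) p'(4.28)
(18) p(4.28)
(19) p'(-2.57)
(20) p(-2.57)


(1) = -348.51
(2) = 988.32
(3) = -437.07
(4) = -1387.14
(5) = -5.03
(6) = -1.64
(7) = -15.97
(8) = 10.17
(9) = -38.70
(10) = -36.73
(11) = -3.33
(12) = 1.26
(13) = -2.34
(14) = -0.42
(15) = -35.02
(16) = 32.06
(17) = -111.10
(18) = -178.12
(19) = -20.82
(20) = 14.94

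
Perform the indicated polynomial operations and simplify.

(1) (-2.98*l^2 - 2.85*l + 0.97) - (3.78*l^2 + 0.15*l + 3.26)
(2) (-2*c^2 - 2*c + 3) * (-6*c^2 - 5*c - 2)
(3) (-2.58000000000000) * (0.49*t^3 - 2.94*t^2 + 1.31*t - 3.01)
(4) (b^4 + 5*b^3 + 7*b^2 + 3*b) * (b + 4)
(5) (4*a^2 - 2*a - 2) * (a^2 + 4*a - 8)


(1) = -6.76*l^2 - 3.0*l - 2.29
(2) = 12*c^4 + 22*c^3 - 4*c^2 - 11*c - 6
(3) = -1.2642*t^3 + 7.5852*t^2 - 3.3798*t + 7.7658
(4) = b^5 + 9*b^4 + 27*b^3 + 31*b^2 + 12*b
(5) = 4*a^4 + 14*a^3 - 42*a^2 + 8*a + 16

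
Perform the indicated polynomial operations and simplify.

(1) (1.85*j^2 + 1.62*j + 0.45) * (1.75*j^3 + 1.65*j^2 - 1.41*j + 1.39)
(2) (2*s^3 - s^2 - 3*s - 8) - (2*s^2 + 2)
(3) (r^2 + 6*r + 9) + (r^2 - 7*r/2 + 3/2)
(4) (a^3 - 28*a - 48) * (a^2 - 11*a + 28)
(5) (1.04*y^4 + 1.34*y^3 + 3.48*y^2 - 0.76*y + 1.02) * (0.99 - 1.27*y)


(1) = 3.2375*j^5 + 5.8875*j^4 + 0.852*j^3 + 1.0298*j^2 + 1.6173*j + 0.6255
(2) = 2*s^3 - 3*s^2 - 3*s - 10
(3) = 2*r^2 + 5*r/2 + 21/2
(4) = a^5 - 11*a^4 + 260*a^2 - 256*a - 1344
(5) = -1.3208*y^5 - 0.6722*y^4 - 3.093*y^3 + 4.4104*y^2 - 2.0478*y + 1.0098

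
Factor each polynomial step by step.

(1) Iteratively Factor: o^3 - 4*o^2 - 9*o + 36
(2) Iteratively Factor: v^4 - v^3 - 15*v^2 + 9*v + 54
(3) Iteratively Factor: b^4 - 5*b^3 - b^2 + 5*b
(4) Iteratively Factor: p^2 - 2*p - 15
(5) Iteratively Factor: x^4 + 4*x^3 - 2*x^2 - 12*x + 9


(1) = (o - 4)*(o^2 - 9) = (o - 4)*(o + 3)*(o - 3)
(2) = (v - 3)*(v^3 + 2*v^2 - 9*v - 18) = (v - 3)*(v + 3)*(v^2 - v - 6) = (v - 3)^2*(v + 3)*(v + 2)
(3) = (b - 5)*(b^3 - b) = (b - 5)*(b + 1)*(b^2 - b) = b*(b - 5)*(b + 1)*(b - 1)
(4) = (p + 3)*(p - 5)
(5) = (x + 3)*(x^3 + x^2 - 5*x + 3) = (x - 1)*(x + 3)*(x^2 + 2*x - 3) = (x - 1)*(x + 3)^2*(x - 1)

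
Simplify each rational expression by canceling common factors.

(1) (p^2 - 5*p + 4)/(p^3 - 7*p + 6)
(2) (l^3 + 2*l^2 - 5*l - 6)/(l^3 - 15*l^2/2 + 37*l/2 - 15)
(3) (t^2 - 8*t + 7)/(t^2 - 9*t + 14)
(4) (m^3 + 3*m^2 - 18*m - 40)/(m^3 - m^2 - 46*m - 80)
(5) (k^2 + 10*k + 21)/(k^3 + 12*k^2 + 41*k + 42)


(1) = (p - 4)/(p^2 + p - 6)
(2) = (2*l^2 + 8*l + 6)/(2*l^2 - 11*l + 15)
(3) = (t - 1)/(t - 2)
(4) = (m - 4)/(m - 8)
(5) = 1/(k + 2)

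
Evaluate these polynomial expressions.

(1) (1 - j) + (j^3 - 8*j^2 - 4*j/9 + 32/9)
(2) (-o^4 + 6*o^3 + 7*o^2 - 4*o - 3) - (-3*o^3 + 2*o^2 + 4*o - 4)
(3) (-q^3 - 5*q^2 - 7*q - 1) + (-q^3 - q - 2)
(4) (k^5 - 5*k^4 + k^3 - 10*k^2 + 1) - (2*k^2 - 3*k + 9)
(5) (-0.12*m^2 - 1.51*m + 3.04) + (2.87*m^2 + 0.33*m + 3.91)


(1) = j^3 - 8*j^2 - 13*j/9 + 41/9
(2) = -o^4 + 9*o^3 + 5*o^2 - 8*o + 1
(3) = -2*q^3 - 5*q^2 - 8*q - 3
(4) = k^5 - 5*k^4 + k^3 - 12*k^2 + 3*k - 8
(5) = 2.75*m^2 - 1.18*m + 6.95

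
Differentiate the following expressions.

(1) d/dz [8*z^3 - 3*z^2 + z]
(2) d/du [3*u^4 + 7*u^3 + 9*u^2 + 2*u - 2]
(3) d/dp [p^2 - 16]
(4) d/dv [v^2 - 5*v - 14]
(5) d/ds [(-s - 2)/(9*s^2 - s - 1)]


(1) = 24*z^2 - 6*z + 1
(2) = 12*u^3 + 21*u^2 + 18*u + 2
(3) = 2*p
(4) = 2*v - 5
(5) = (-9*s^2 + s + (s + 2)*(18*s - 1) + 1)/(-9*s^2 + s + 1)^2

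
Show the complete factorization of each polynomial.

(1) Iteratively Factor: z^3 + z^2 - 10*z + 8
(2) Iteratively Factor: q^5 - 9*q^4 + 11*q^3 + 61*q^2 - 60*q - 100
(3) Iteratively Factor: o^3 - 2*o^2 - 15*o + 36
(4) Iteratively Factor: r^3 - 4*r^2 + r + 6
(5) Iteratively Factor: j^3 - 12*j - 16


(1) = (z - 2)*(z^2 + 3*z - 4) = (z - 2)*(z + 4)*(z - 1)
(2) = (q - 5)*(q^4 - 4*q^3 - 9*q^2 + 16*q + 20) = (q - 5)^2*(q^3 + q^2 - 4*q - 4) = (q - 5)^2*(q - 2)*(q^2 + 3*q + 2) = (q - 5)^2*(q - 2)*(q + 2)*(q + 1)
(3) = (o + 4)*(o^2 - 6*o + 9) = (o - 3)*(o + 4)*(o - 3)
(4) = (r + 1)*(r^2 - 5*r + 6) = (r - 2)*(r + 1)*(r - 3)
(5) = (j + 2)*(j^2 - 2*j - 8) = (j - 4)*(j + 2)*(j + 2)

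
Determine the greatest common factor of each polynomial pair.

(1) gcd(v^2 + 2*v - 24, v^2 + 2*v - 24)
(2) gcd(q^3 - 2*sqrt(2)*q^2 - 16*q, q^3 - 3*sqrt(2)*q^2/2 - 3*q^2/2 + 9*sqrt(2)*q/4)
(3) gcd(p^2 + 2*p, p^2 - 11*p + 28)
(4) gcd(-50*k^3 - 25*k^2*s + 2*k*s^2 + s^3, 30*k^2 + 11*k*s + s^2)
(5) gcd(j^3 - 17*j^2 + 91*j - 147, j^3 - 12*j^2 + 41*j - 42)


(1) = gcd((v - 4)*(v + 6), (v - 4)*(v + 6)) = v^2 + 2*v - 24
(2) = q
(3) = gcd(p*(p + 2), (p - 7)*(p - 4)) = 1
(4) = 5*k + s
(5) = j^2 - 10*j + 21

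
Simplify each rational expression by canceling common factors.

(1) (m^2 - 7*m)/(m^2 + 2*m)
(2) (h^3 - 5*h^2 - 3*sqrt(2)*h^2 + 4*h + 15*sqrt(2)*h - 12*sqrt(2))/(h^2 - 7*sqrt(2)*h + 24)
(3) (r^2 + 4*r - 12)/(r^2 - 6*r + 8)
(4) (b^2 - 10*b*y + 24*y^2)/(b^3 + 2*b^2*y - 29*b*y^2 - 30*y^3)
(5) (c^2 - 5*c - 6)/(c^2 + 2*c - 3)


(1) = (m - 7)/(m + 2)
(2) = (h^2 - 5*h + 4)/(h - 4*sqrt(2))
(3) = (r + 6)/(r - 4)
(4) = (-b^2 + 10*b*y - 24*y^2)/(-b^3 - 2*b^2*y + 29*b*y^2 + 30*y^3)
(5) = (c^2 - 5*c - 6)/(c^2 + 2*c - 3)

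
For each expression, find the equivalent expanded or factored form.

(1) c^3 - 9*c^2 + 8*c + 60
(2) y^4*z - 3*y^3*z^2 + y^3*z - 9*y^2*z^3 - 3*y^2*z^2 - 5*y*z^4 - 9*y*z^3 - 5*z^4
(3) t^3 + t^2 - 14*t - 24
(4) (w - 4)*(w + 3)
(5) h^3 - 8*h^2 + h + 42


(1) = (c - 6)*(c - 5)*(c + 2)
(2) = (y - 5*z)*(y + z)^2*(y*z + z)
(3) = (t - 4)*(t + 2)*(t + 3)
(4) = w^2 - w - 12
(5) = (h - 7)*(h - 3)*(h + 2)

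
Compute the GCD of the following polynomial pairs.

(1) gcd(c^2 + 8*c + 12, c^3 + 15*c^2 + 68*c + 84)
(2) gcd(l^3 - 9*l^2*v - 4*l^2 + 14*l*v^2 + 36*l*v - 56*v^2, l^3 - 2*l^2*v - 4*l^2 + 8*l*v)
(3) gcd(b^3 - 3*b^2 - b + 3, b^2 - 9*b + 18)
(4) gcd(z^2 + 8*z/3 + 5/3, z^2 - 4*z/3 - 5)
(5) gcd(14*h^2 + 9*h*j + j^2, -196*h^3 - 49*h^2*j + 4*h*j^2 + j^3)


(1) = c^2 + 8*c + 12
(2) = -l^2 + 2*l*v + 4*l - 8*v
(3) = gcd((b - 3)*(b - 1)*(b + 1), (b - 6)*(b - 3)) = b - 3
(4) = gcd((z + 1)*(z + 5/3), (z - 3)*(z + 5/3)) = z + 5/3
(5) = 7*h + j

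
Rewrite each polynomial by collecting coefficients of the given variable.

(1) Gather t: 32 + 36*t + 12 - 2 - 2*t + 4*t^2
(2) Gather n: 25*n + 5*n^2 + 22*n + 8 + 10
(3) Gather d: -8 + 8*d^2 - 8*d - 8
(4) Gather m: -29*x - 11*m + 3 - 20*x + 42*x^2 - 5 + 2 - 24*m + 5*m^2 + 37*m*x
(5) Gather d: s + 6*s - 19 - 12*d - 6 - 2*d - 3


(1) = 4*t^2 + 34*t + 42
(2) = 5*n^2 + 47*n + 18
(3) = 8*d^2 - 8*d - 16
(4) = 5*m^2 + m*(37*x - 35) + 42*x^2 - 49*x
(5) = -14*d + 7*s - 28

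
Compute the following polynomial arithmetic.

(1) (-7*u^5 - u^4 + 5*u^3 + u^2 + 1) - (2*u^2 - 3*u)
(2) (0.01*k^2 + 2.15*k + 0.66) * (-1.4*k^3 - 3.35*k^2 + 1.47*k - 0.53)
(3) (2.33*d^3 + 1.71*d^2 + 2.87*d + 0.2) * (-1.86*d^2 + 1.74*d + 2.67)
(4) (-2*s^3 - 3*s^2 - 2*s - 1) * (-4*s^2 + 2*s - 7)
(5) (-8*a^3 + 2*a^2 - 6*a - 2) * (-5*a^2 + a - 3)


(1) = -7*u^5 - u^4 + 5*u^3 - u^2 + 3*u + 1
(2) = -0.014*k^5 - 3.0435*k^4 - 8.1118*k^3 + 0.9442*k^2 - 0.1693*k - 0.3498
(3) = -4.3338*d^5 + 0.8736*d^4 + 3.8583*d^3 + 9.1875*d^2 + 8.0109*d + 0.534
(4) = 8*s^5 + 8*s^4 + 16*s^3 + 21*s^2 + 12*s + 7
(5) = 40*a^5 - 18*a^4 + 56*a^3 - 2*a^2 + 16*a + 6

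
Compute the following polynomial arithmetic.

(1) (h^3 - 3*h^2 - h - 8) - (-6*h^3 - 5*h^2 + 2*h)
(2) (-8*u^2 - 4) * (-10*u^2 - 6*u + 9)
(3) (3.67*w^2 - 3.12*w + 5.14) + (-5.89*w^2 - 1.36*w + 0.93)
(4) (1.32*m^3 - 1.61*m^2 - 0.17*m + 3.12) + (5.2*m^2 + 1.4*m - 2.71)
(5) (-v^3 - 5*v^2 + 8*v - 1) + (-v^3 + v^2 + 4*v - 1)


(1) = 7*h^3 + 2*h^2 - 3*h - 8
(2) = 80*u^4 + 48*u^3 - 32*u^2 + 24*u - 36
(3) = -2.22*w^2 - 4.48*w + 6.07
(4) = 1.32*m^3 + 3.59*m^2 + 1.23*m + 0.41
(5) = -2*v^3 - 4*v^2 + 12*v - 2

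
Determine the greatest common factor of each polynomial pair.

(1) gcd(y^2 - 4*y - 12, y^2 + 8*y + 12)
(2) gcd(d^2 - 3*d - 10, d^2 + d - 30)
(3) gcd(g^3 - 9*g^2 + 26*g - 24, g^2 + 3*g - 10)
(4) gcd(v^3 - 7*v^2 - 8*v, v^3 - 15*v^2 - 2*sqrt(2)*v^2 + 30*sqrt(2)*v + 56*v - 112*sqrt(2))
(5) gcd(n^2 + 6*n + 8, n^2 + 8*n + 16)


(1) = y + 2
(2) = d - 5
(3) = gcd((g - 4)*(g - 3)*(g - 2), (g - 2)*(g + 5)) = g - 2
(4) = gcd(v*(v - 8)*(v + 1), (v - 8)*(v - 7)*(v - 2*sqrt(2))) = v - 8
(5) = gcd((n + 2)*(n + 4), (n + 4)^2) = n + 4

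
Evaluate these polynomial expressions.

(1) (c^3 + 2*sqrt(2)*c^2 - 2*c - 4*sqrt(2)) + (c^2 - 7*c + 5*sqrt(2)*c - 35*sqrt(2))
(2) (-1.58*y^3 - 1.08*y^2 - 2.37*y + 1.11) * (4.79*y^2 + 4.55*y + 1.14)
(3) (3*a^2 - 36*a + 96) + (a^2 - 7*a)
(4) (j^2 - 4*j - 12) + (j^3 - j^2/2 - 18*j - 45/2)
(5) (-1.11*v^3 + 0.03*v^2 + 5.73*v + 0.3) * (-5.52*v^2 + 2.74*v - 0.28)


(1) = c^3 + c^2 + 2*sqrt(2)*c^2 - 9*c + 5*sqrt(2)*c - 39*sqrt(2)
(2) = -7.5682*y^5 - 12.3622*y^4 - 18.0675*y^3 - 6.6978*y^2 + 2.3487*y + 1.2654
(3) = 4*a^2 - 43*a + 96
(4) = j^3 + j^2/2 - 22*j - 69/2
(5) = 6.1272*v^5 - 3.207*v^4 - 31.2366*v^3 + 14.0358*v^2 - 0.7824*v - 0.084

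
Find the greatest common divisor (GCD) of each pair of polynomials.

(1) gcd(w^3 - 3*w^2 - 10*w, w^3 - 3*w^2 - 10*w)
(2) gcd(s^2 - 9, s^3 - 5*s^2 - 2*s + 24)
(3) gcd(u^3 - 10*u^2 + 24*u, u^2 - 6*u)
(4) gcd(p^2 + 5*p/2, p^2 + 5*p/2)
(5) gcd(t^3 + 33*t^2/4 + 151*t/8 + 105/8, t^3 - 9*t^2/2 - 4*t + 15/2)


(1) = gcd(w*(w - 5)*(w + 2), w*(w - 5)*(w + 2)) = w^3 - 3*w^2 - 10*w
(2) = s - 3
(3) = gcd(u*(u - 6)*(u - 4), u*(u - 6)) = u^2 - 6*u
(4) = p^2 + 5*p/2
(5) = gcd((t + 3/2)*(t + 7/4)*(t + 5), (t - 5)*(t - 1)*(t + 3/2)) = t + 3/2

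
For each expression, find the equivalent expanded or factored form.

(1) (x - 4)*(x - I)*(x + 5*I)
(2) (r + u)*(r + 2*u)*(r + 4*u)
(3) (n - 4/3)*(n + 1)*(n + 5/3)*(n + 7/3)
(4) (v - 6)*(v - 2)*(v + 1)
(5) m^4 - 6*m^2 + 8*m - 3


(1) = x^3 - 4*x^2 + 4*I*x^2 + 5*x - 16*I*x - 20
(2) = r^3 + 7*r^2*u + 14*r*u^2 + 8*u^3
(3) = n^4 + 11*n^3/3 + 11*n^2/9 - 179*n/27 - 140/27
(4) = v^3 - 7*v^2 + 4*v + 12
(5) = (m - 1)^3*(m + 3)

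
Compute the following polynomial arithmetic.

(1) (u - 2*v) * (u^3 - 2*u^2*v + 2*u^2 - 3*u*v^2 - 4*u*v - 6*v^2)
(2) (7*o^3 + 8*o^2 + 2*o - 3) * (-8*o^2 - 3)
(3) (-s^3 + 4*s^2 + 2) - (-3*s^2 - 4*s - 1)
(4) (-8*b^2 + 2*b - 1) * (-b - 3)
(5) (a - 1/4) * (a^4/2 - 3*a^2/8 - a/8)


(1) = u^4 - 4*u^3*v + 2*u^3 + u^2*v^2 - 8*u^2*v + 6*u*v^3 + 2*u*v^2 + 12*v^3
(2) = -56*o^5 - 64*o^4 - 37*o^3 - 6*o + 9
(3) = -s^3 + 7*s^2 + 4*s + 3
(4) = 8*b^3 + 22*b^2 - 5*b + 3
(5) = a^5/2 - a^4/8 - 3*a^3/8 - a^2/32 + a/32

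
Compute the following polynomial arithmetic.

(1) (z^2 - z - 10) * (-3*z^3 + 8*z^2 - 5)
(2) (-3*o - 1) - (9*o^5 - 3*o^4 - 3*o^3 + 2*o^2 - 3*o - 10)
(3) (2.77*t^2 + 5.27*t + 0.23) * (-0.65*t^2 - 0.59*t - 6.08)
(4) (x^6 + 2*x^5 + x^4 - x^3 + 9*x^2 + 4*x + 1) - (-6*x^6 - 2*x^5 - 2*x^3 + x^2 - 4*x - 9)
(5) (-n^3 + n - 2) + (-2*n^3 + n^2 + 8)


(1) = -3*z^5 + 11*z^4 + 22*z^3 - 85*z^2 + 5*z + 50
(2) = -9*o^5 + 3*o^4 + 3*o^3 - 2*o^2 + 9
(3) = -1.8005*t^4 - 5.0598*t^3 - 20.1004*t^2 - 32.1773*t - 1.3984
(4) = 7*x^6 + 4*x^5 + x^4 + x^3 + 8*x^2 + 8*x + 10
(5) = -3*n^3 + n^2 + n + 6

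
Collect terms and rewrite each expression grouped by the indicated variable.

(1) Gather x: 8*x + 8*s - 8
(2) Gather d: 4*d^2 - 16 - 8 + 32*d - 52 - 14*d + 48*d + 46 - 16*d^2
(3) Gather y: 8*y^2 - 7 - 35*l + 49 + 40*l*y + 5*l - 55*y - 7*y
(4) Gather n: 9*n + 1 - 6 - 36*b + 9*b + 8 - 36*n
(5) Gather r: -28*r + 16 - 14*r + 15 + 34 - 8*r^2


(1) = 8*s + 8*x - 8
(2) = -12*d^2 + 66*d - 30
(3) = -30*l + 8*y^2 + y*(40*l - 62) + 42
(4) = -27*b - 27*n + 3
(5) = -8*r^2 - 42*r + 65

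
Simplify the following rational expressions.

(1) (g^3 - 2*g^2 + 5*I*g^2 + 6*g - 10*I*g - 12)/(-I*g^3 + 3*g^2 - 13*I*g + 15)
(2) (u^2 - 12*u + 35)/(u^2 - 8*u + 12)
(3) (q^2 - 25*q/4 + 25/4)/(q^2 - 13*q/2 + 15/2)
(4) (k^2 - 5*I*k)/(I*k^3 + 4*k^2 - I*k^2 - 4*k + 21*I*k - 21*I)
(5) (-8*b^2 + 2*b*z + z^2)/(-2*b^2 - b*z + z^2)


(1) = (I*g^3 + g^2*(-5 - 2*I) + g*(10 + 6*I) - 12*I)/(g^3 + 3*I*g^2 + 13*g + 15*I)
(2) = (u^2 - 12*u + 35)/(u^2 - 8*u + 12)
(3) = (4*q - 5)/(4*q - 6)
(4) = (-I*k^2 - 5*k)/(k^3 + k^2*(-1 - 4*I) + k*(21 + 4*I) - 21)
(5) = (4*b + z)/(b + z)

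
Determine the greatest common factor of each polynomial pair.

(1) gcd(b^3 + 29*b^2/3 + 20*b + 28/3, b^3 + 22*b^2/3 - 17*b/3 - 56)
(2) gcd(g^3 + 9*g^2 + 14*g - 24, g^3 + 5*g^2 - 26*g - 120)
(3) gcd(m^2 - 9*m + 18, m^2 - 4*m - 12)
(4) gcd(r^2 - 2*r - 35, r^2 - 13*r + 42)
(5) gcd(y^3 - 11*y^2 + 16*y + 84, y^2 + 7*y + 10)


(1) = b + 7
(2) = g^2 + 10*g + 24
(3) = gcd((m - 6)*(m - 3), (m - 6)*(m + 2)) = m - 6
(4) = r - 7
(5) = y + 2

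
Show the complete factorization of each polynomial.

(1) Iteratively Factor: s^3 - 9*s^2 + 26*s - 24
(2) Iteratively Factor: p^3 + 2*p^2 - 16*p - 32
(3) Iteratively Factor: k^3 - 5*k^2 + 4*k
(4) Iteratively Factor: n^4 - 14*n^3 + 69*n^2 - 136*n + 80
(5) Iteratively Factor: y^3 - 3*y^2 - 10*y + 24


(1) = (s - 4)*(s^2 - 5*s + 6) = (s - 4)*(s - 3)*(s - 2)
(2) = (p + 4)*(p^2 - 2*p - 8) = (p - 4)*(p + 4)*(p + 2)
(3) = (k - 4)*(k^2 - k) = (k - 4)*(k - 1)*(k)
(4) = (n - 5)*(n^3 - 9*n^2 + 24*n - 16) = (n - 5)*(n - 4)*(n^2 - 5*n + 4) = (n - 5)*(n - 4)^2*(n - 1)
(5) = (y - 2)*(y^2 - y - 12) = (y - 4)*(y - 2)*(y + 3)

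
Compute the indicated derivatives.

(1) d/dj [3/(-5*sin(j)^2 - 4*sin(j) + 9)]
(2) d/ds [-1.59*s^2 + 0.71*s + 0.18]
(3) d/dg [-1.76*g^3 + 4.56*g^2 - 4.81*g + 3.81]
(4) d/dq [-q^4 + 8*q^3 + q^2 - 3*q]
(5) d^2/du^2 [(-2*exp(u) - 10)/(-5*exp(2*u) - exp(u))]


(1) = 6*(5*sin(j) + 2)*cos(j)/(5*sin(j)^2 + 4*sin(j) - 9)^2
(2) = 0.71 - 3.18*s
(3) = -5.28*g^2 + 9.12*g - 4.81
(4) = -4*q^3 + 24*q^2 + 2*q - 3
(5) = 10*(5*exp(3*u) + 99*exp(2*u) + 15*exp(u) + 1)*exp(-u)/(125*exp(3*u) + 75*exp(2*u) + 15*exp(u) + 1)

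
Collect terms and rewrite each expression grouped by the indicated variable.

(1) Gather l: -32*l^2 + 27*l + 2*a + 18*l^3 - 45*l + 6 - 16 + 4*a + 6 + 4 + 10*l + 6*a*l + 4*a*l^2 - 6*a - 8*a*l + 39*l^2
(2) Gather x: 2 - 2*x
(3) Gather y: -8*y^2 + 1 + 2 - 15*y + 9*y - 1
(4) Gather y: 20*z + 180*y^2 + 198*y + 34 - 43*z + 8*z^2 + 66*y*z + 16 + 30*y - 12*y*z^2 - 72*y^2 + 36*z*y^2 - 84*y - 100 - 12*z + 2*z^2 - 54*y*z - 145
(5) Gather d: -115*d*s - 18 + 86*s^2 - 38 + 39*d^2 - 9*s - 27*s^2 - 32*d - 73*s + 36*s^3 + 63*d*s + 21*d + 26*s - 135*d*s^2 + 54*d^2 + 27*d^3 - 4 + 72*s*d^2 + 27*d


(1) = 18*l^3 + l^2*(4*a + 7) + l*(-2*a - 8)
(2) = 2 - 2*x
(3) = -8*y^2 - 6*y + 2
(4) = y^2*(36*z + 108) + y*(-12*z^2 + 12*z + 144) + 10*z^2 - 35*z - 195
(5) = 27*d^3 + d^2*(72*s + 93) + d*(-135*s^2 - 52*s + 16) + 36*s^3 + 59*s^2 - 56*s - 60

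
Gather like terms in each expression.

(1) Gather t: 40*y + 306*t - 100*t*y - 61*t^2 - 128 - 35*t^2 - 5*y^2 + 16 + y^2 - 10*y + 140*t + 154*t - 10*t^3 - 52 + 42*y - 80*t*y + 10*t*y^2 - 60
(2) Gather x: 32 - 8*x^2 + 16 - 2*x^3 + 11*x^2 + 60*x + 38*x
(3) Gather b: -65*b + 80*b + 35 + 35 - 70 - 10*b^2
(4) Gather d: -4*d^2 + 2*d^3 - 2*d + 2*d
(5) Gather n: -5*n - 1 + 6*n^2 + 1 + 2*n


(1) = -10*t^3 - 96*t^2 + t*(10*y^2 - 180*y + 600) - 4*y^2 + 72*y - 224
(2) = -2*x^3 + 3*x^2 + 98*x + 48
(3) = -10*b^2 + 15*b
(4) = 2*d^3 - 4*d^2
(5) = 6*n^2 - 3*n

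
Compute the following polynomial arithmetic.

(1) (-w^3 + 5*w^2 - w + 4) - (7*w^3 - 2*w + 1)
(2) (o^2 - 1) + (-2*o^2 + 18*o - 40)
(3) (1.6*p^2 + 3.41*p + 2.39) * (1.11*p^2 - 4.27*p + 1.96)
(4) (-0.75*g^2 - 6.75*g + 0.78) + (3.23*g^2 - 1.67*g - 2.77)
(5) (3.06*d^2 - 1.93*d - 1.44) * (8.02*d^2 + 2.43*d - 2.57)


(1) = -8*w^3 + 5*w^2 + w + 3
(2) = -o^2 + 18*o - 41
(3) = 1.776*p^4 - 3.0469*p^3 - 8.7718*p^2 - 3.5217*p + 4.6844
(4) = 2.48*g^2 - 8.42*g - 1.99
(5) = 24.5412*d^4 - 8.0428*d^3 - 24.1029*d^2 + 1.4609*d + 3.7008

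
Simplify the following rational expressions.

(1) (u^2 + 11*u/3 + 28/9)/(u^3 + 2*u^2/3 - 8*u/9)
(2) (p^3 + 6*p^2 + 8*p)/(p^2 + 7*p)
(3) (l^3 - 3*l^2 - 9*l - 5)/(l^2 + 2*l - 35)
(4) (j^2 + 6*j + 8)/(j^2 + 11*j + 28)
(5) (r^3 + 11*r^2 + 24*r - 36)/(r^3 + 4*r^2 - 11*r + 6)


(1) = (3*u + 7)/(3*u^2 - 2*u)
(2) = (p^2 + 6*p + 8)/(p + 7)
(3) = (l^2 + 2*l + 1)/(l + 7)
(4) = (j + 2)/(j + 7)
(5) = (r + 6)/(r - 1)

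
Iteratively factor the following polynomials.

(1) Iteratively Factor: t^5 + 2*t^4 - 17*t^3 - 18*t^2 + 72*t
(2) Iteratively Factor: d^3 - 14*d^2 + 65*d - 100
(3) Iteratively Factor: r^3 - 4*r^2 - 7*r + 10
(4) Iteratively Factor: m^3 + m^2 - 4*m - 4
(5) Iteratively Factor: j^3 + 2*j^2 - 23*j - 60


(1) = (t + 3)*(t^4 - t^3 - 14*t^2 + 24*t) = t*(t + 3)*(t^3 - t^2 - 14*t + 24) = t*(t + 3)*(t + 4)*(t^2 - 5*t + 6) = t*(t - 2)*(t + 3)*(t + 4)*(t - 3)
(2) = (d - 5)*(d^2 - 9*d + 20) = (d - 5)*(d - 4)*(d - 5)
(3) = (r + 2)*(r^2 - 6*r + 5) = (r - 5)*(r + 2)*(r - 1)
(4) = (m - 2)*(m^2 + 3*m + 2) = (m - 2)*(m + 1)*(m + 2)
(5) = (j - 5)*(j^2 + 7*j + 12) = (j - 5)*(j + 4)*(j + 3)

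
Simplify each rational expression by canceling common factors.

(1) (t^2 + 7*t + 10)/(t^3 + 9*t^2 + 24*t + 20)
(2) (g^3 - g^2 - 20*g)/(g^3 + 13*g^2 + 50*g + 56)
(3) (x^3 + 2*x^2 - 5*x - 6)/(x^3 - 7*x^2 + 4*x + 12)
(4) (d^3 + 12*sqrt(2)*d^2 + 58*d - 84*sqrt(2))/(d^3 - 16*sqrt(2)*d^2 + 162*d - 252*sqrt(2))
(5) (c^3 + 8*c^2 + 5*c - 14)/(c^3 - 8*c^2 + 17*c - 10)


(1) = 1/(t + 2)
(2) = (g^2 - 5*g)/(g^2 + 9*g + 14)
(3) = (x + 3)/(x - 6)
(4) = (d^3 + 12*sqrt(2)*d^2 + 58*d - 84*sqrt(2))/(d^3 - 16*sqrt(2)*d^2 + 162*d - 252*sqrt(2))
(5) = (c^2 + 9*c + 14)/(c^2 - 7*c + 10)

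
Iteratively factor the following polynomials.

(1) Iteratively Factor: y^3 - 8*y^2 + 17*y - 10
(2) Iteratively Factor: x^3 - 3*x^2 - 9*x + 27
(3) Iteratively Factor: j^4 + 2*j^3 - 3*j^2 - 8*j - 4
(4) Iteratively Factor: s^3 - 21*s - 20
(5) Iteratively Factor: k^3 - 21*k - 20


(1) = (y - 5)*(y^2 - 3*y + 2) = (y - 5)*(y - 2)*(y - 1)
(2) = (x - 3)*(x^2 - 9) = (x - 3)*(x + 3)*(x - 3)
(3) = (j + 2)*(j^3 - 3*j - 2) = (j + 1)*(j + 2)*(j^2 - j - 2) = (j - 2)*(j + 1)*(j + 2)*(j + 1)
(4) = (s - 5)*(s^2 + 5*s + 4) = (s - 5)*(s + 1)*(s + 4)
(5) = (k + 1)*(k^2 - k - 20) = (k - 5)*(k + 1)*(k + 4)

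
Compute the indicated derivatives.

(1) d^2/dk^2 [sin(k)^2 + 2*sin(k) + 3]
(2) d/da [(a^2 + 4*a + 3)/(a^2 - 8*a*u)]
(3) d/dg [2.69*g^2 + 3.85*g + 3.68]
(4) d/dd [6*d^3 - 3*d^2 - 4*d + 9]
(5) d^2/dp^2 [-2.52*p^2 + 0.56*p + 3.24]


(1) = -2*sin(k) + 2*cos(2*k)
(2) = 2*(-4*a^2*u - 2*a^2 - 3*a + 12*u)/(a^2*(a^2 - 16*a*u + 64*u^2))
(3) = 5.38*g + 3.85
(4) = 18*d^2 - 6*d - 4
(5) = -5.04000000000000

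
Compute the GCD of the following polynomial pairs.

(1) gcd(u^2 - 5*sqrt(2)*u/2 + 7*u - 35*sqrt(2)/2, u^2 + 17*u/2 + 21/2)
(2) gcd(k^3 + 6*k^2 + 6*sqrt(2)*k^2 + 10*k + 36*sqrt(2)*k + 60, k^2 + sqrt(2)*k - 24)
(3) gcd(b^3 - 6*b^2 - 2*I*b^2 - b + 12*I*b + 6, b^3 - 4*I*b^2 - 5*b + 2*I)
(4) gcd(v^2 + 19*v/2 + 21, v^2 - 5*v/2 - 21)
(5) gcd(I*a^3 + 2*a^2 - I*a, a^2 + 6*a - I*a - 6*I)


(1) = gcd((u + 7)*(u - 5*sqrt(2)/2), (u + 3/2)*(u + 7)) = u + 7
(2) = gcd((k + 6)*(k + sqrt(2))*(k + 5*sqrt(2)), (k - 3*sqrt(2))*(k + 4*sqrt(2))) = 1
(3) = b^2 - 2*I*b - 1
(4) = gcd((v + 7/2)*(v + 6), (v - 6)*(v + 7/2)) = v + 7/2
(5) = gcd(a*(a - I)*(I*a + 1), (a + 6)*(a - I)) = a - I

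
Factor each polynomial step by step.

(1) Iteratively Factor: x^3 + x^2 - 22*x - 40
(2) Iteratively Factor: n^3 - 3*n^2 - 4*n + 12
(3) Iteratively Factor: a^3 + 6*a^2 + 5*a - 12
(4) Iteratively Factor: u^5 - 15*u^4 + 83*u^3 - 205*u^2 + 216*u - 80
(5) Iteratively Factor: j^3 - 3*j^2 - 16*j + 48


(1) = (x - 5)*(x^2 + 6*x + 8) = (x - 5)*(x + 2)*(x + 4)
(2) = (n + 2)*(n^2 - 5*n + 6) = (n - 3)*(n + 2)*(n - 2)
(3) = (a + 4)*(a^2 + 2*a - 3) = (a + 3)*(a + 4)*(a - 1)
(4) = (u - 4)*(u^4 - 11*u^3 + 39*u^2 - 49*u + 20) = (u - 4)^2*(u^3 - 7*u^2 + 11*u - 5) = (u - 5)*(u - 4)^2*(u^2 - 2*u + 1) = (u - 5)*(u - 4)^2*(u - 1)*(u - 1)
(5) = (j - 3)*(j^2 - 16) = (j - 3)*(j + 4)*(j - 4)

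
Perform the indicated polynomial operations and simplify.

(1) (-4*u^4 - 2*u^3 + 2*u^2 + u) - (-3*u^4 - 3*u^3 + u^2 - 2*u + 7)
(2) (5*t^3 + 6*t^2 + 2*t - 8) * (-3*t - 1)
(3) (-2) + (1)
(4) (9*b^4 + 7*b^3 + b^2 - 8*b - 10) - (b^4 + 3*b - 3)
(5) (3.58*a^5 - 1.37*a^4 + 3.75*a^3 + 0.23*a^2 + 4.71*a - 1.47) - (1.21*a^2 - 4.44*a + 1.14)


(1) = -u^4 + u^3 + u^2 + 3*u - 7
(2) = -15*t^4 - 23*t^3 - 12*t^2 + 22*t + 8
(3) = -1
(4) = 8*b^4 + 7*b^3 + b^2 - 11*b - 7
(5) = 3.58*a^5 - 1.37*a^4 + 3.75*a^3 - 0.98*a^2 + 9.15*a - 2.61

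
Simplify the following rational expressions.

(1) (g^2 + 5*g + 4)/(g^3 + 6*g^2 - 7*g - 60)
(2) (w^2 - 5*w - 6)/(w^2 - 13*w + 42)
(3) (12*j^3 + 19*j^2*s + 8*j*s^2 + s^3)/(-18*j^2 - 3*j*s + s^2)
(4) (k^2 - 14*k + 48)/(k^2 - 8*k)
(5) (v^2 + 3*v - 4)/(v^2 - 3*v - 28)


(1) = (g + 1)/(g^2 + 2*g - 15)
(2) = (w + 1)/(w - 7)
(3) = (4*j^2 + 5*j*s + s^2)/(-6*j + s)
(4) = (k - 6)/k
(5) = (v - 1)/(v - 7)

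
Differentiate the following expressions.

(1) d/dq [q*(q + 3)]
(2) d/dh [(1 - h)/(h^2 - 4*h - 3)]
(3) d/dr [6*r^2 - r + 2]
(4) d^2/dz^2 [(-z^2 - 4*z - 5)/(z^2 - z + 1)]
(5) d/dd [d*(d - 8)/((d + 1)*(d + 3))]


(1) = 2*q + 3
(2) = (-h^2 + 4*h + 2*(h - 2)*(h - 1) + 3)/(-h^2 + 4*h + 3)^2
(3) = 12*r - 1
(4) = 2*(-5*z^3 - 12*z^2 + 27*z - 5)/(z^6 - 3*z^5 + 6*z^4 - 7*z^3 + 6*z^2 - 3*z + 1)
(5) = 6*(2*d^2 + d - 4)/(d^4 + 8*d^3 + 22*d^2 + 24*d + 9)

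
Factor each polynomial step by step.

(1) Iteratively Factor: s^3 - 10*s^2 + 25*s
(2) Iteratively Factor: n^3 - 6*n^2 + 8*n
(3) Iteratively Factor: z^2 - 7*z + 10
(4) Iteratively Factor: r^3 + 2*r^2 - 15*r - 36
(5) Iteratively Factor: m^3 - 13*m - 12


(1) = (s)*(s^2 - 10*s + 25) = s*(s - 5)*(s - 5)
(2) = (n - 2)*(n^2 - 4*n) = (n - 4)*(n - 2)*(n)
(3) = (z - 5)*(z - 2)
(4) = (r - 4)*(r^2 + 6*r + 9) = (r - 4)*(r + 3)*(r + 3)
(5) = (m + 3)*(m^2 - 3*m - 4) = (m + 1)*(m + 3)*(m - 4)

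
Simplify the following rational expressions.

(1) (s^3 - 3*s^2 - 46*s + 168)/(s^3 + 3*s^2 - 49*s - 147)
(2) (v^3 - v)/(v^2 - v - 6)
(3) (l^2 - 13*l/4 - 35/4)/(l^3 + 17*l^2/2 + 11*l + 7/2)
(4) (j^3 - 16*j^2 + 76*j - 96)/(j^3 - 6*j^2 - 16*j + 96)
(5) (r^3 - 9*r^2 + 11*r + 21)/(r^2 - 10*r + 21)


(1) = (s^2 - 10*s + 24)/(s^2 - 4*s - 21)
(2) = (v^3 - v)/(v^2 - v - 6)
(3) = (4*l^2 - 13*l - 35)/(4*l^3 + 34*l^2 + 44*l + 14)
(4) = (j^2 - 10*j + 16)/(j^2 - 16)
(5) = r + 1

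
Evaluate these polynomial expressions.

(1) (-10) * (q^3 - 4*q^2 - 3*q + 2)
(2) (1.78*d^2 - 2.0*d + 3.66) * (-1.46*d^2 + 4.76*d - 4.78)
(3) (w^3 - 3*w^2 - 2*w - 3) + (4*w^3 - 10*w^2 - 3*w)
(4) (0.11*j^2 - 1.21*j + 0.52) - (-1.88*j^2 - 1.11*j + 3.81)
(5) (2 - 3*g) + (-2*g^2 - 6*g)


(1) = -10*q^3 + 40*q^2 + 30*q - 20
(2) = -2.5988*d^4 + 11.3928*d^3 - 23.372*d^2 + 26.9816*d - 17.4948
(3) = 5*w^3 - 13*w^2 - 5*w - 3
(4) = 1.99*j^2 - 0.1*j - 3.29
(5) = -2*g^2 - 9*g + 2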